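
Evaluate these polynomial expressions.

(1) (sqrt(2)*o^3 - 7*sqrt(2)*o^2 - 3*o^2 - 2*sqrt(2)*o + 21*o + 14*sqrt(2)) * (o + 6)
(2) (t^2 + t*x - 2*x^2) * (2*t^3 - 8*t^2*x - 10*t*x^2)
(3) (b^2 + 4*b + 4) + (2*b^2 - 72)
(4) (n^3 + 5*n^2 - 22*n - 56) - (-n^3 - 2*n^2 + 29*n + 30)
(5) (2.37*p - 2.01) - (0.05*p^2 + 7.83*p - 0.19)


(1) = sqrt(2)*o^4 - 3*o^3 - sqrt(2)*o^3 - 44*sqrt(2)*o^2 + 3*o^2 + 2*sqrt(2)*o + 126*o + 84*sqrt(2)
(2) = 2*t^5 - 6*t^4*x - 22*t^3*x^2 + 6*t^2*x^3 + 20*t*x^4
(3) = 3*b^2 + 4*b - 68
(4) = 2*n^3 + 7*n^2 - 51*n - 86
(5) = -0.05*p^2 - 5.46*p - 1.82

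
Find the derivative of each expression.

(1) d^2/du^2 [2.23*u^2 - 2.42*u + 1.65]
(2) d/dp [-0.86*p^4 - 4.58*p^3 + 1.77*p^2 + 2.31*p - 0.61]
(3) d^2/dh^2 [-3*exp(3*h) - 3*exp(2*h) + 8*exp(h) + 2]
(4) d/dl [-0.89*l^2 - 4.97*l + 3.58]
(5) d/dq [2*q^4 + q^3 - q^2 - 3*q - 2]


(1) = 4.46000000000000
(2) = -3.44*p^3 - 13.74*p^2 + 3.54*p + 2.31
(3) = (-27*exp(2*h) - 12*exp(h) + 8)*exp(h)
(4) = -1.78*l - 4.97
(5) = 8*q^3 + 3*q^2 - 2*q - 3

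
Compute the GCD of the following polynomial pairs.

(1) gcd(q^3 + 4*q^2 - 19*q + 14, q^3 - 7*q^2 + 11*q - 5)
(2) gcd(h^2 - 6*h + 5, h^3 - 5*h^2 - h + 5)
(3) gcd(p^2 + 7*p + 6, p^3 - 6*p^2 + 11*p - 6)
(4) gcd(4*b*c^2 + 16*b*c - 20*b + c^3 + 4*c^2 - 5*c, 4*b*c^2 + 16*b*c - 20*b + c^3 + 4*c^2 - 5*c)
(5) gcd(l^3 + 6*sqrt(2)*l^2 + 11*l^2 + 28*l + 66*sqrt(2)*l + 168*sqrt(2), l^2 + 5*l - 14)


(1) = gcd((q - 2)*(q - 1)*(q + 7), (q - 5)*(q - 1)^2) = q - 1
(2) = gcd((h - 5)*(h - 1), (h - 5)*(h - 1)*(h + 1)) = h^2 - 6*h + 5
(3) = 1
(4) = 4*b*c^2 + 16*b*c - 20*b + c^3 + 4*c^2 - 5*c
(5) = gcd((l + 4)*(l + 7)*(l + 6*sqrt(2)), (l - 2)*(l + 7)) = l + 7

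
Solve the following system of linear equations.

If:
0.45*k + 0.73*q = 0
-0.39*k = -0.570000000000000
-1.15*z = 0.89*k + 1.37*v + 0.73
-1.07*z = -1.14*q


Then:
k = 1.46
q = -0.90
v = -0.68
z = -0.96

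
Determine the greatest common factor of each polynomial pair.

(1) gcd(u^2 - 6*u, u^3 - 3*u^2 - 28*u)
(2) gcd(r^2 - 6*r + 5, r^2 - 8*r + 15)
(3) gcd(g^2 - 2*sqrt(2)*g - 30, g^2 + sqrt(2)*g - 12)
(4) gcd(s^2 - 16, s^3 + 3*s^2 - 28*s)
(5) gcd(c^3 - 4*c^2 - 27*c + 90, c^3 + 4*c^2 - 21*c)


(1) = gcd(u*(u - 6), u*(u - 7)*(u + 4)) = u
(2) = r - 5
(3) = gcd((g - 5*sqrt(2))*(g + 3*sqrt(2)), (g - 2*sqrt(2))*(g + 3*sqrt(2))) = g + 3*sqrt(2)
(4) = gcd((s - 4)*(s + 4), s*(s - 4)*(s + 7)) = s - 4
(5) = gcd((c - 6)*(c - 3)*(c + 5), c*(c - 3)*(c + 7)) = c - 3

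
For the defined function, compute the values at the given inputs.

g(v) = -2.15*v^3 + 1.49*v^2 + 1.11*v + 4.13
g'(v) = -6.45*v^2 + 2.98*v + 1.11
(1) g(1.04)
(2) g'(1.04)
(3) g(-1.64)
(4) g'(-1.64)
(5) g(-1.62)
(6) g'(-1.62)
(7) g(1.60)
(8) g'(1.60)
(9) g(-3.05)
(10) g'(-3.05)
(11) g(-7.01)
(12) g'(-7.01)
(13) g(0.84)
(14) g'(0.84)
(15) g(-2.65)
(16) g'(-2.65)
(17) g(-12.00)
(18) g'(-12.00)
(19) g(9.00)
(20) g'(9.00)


(1) = 4.48
(2) = -2.77
(3) = 15.80
(4) = -21.13
(5) = 15.38
(6) = -20.64
(7) = 0.91
(8) = -10.63
(9) = 75.61
(10) = -67.98
(11) = 810.18
(12) = -336.73
(13) = 4.84
(14) = -0.94
(15) = 51.66
(16) = -52.08
(17) = 3920.57
(18) = -963.45
(19) = -1432.54
(20) = -494.52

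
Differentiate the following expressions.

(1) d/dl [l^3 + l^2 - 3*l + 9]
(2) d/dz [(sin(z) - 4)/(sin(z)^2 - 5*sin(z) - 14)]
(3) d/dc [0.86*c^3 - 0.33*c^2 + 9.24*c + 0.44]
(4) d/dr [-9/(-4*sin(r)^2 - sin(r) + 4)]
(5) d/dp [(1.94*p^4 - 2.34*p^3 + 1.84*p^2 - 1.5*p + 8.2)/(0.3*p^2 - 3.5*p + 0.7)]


(1) = 3*l^2 + 2*l - 3
(2) = (8*sin(z) + cos(z)^2 - 35)*cos(z)/((sin(z) - 7)^2*(sin(z) + 2)^2)
(3) = 2.58*c^2 - 0.66*c + 9.24
(4) = -9*(8*sin(r) + 1)*cos(r)/(sin(r) - 4*cos(r)^2)^2
(5) = (1.164*p^5 - 21.072*p^4 + 21.812*p^3 - 10.904*p^2 - 2.344*p + 27.65)/(0.09*p^4 - 2.1*p^3 + 12.67*p^2 - 4.9*p + 0.49)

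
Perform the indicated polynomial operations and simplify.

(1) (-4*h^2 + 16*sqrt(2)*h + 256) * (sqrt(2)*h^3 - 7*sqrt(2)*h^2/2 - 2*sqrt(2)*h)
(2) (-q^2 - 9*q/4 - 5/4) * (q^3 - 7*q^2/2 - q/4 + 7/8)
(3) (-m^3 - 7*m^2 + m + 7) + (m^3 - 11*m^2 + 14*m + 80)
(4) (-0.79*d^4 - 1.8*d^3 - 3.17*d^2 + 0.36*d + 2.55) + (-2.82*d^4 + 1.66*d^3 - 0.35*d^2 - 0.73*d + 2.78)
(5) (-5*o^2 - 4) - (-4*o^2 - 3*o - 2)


(1) = -4*sqrt(2)*h^5 + 14*sqrt(2)*h^4 + 32*h^4 - 112*h^3 + 264*sqrt(2)*h^3 - 896*sqrt(2)*h^2 - 64*h^2 - 512*sqrt(2)*h
(2) = -q^5 + 5*q^4/4 + 55*q^3/8 + 65*q^2/16 - 53*q/32 - 35/32
(3) = -18*m^2 + 15*m + 87
(4) = -3.61*d^4 - 0.14*d^3 - 3.52*d^2 - 0.37*d + 5.33
(5) = -o^2 + 3*o - 2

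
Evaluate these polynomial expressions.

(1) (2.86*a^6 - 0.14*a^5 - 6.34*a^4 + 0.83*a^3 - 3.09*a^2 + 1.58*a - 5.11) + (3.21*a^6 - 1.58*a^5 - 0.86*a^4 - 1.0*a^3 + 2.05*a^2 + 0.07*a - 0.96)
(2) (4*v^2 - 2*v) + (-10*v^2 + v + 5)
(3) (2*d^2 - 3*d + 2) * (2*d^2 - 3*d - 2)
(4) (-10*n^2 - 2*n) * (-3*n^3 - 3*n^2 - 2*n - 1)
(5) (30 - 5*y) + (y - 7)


(1) = 6.07*a^6 - 1.72*a^5 - 7.2*a^4 - 0.17*a^3 - 1.04*a^2 + 1.65*a - 6.07
(2) = -6*v^2 - v + 5
(3) = 4*d^4 - 12*d^3 + 9*d^2 - 4
(4) = 30*n^5 + 36*n^4 + 26*n^3 + 14*n^2 + 2*n
(5) = 23 - 4*y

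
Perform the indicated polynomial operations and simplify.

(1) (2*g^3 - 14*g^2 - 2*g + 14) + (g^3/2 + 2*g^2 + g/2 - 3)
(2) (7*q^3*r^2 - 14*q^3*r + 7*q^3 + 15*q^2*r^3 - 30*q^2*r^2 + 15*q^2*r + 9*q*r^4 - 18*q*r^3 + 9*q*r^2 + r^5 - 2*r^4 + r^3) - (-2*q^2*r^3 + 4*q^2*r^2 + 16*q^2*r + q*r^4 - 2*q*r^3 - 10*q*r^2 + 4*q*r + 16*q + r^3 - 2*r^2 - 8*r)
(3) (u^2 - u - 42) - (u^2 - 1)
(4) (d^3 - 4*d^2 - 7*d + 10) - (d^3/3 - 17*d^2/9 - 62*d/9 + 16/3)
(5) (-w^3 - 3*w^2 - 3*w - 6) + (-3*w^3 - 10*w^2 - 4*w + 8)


(1) = 5*g^3/2 - 12*g^2 - 3*g/2 + 11
(2) = 7*q^3*r^2 - 14*q^3*r + 7*q^3 + 17*q^2*r^3 - 34*q^2*r^2 - q^2*r + 8*q*r^4 - 16*q*r^3 + 19*q*r^2 - 4*q*r - 16*q + r^5 - 2*r^4 + 2*r^2 + 8*r
(3) = -u - 41
(4) = 2*d^3/3 - 19*d^2/9 - d/9 + 14/3
(5) = -4*w^3 - 13*w^2 - 7*w + 2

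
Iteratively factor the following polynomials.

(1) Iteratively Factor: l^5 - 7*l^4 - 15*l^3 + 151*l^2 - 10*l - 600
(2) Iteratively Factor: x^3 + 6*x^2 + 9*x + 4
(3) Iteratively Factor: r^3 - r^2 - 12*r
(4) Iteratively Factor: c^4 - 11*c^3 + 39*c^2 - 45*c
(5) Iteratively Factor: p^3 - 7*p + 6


(1) = (l - 5)*(l^4 - 2*l^3 - 25*l^2 + 26*l + 120) = (l - 5)*(l + 2)*(l^3 - 4*l^2 - 17*l + 60) = (l - 5)^2*(l + 2)*(l^2 + l - 12) = (l - 5)^2*(l - 3)*(l + 2)*(l + 4)
(2) = (x + 1)*(x^2 + 5*x + 4) = (x + 1)^2*(x + 4)
(3) = (r + 3)*(r^2 - 4*r) = (r - 4)*(r + 3)*(r)
(4) = (c)*(c^3 - 11*c^2 + 39*c - 45) = c*(c - 5)*(c^2 - 6*c + 9) = c*(c - 5)*(c - 3)*(c - 3)
(5) = (p - 1)*(p^2 + p - 6) = (p - 1)*(p + 3)*(p - 2)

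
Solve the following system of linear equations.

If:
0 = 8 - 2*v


Then:
v = 4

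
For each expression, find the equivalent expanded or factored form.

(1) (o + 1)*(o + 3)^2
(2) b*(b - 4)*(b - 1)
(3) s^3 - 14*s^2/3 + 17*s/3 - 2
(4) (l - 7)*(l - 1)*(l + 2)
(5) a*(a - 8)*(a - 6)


(1) = o^3 + 7*o^2 + 15*o + 9
(2) = b^3 - 5*b^2 + 4*b
(3) = (s - 3)*(s - 1)*(s - 2/3)
(4) = l^3 - 6*l^2 - 9*l + 14
(5) = a^3 - 14*a^2 + 48*a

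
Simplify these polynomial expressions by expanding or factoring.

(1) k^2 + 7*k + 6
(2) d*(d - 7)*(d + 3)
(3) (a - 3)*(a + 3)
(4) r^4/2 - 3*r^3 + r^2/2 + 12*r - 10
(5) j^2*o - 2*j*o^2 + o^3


(1) = (k + 1)*(k + 6)
(2) = d^3 - 4*d^2 - 21*d
(3) = a^2 - 9
(4) = (r/2 + 1)*(r - 5)*(r - 2)*(r - 1)
(5) = o*(-j + o)^2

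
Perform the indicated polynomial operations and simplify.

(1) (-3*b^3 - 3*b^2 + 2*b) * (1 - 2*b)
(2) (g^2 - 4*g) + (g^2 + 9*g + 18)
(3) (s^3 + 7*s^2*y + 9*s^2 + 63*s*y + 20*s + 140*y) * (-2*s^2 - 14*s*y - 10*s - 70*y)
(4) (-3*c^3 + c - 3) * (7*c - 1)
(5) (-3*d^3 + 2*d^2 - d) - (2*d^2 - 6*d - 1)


(1) = 6*b^4 + 3*b^3 - 7*b^2 + 2*b
(2) = 2*g^2 + 5*g + 18
(3) = -2*s^5 - 28*s^4*y - 28*s^4 - 98*s^3*y^2 - 392*s^3*y - 130*s^3 - 1372*s^2*y^2 - 1820*s^2*y - 200*s^2 - 6370*s*y^2 - 2800*s*y - 9800*y^2
(4) = -21*c^4 + 3*c^3 + 7*c^2 - 22*c + 3
(5) = -3*d^3 + 5*d + 1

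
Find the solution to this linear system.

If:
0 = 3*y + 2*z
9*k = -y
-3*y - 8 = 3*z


Then:
k = -16/27
y = 16/3
z = -8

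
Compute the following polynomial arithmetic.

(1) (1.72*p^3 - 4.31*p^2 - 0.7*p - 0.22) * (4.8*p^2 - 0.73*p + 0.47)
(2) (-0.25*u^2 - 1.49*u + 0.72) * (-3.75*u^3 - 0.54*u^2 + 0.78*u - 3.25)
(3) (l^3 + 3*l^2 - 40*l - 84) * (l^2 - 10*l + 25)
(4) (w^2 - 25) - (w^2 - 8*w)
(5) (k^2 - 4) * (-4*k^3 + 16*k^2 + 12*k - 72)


(1) = 8.256*p^5 - 21.9436*p^4 + 0.5947*p^3 - 2.5707*p^2 - 0.1684*p - 0.1034
(2) = 0.9375*u^5 + 5.7225*u^4 - 2.0904*u^3 - 0.7385*u^2 + 5.4041*u - 2.34
(3) = l^5 - 7*l^4 - 45*l^3 + 391*l^2 - 160*l - 2100
(4) = 8*w - 25
(5) = -4*k^5 + 16*k^4 + 28*k^3 - 136*k^2 - 48*k + 288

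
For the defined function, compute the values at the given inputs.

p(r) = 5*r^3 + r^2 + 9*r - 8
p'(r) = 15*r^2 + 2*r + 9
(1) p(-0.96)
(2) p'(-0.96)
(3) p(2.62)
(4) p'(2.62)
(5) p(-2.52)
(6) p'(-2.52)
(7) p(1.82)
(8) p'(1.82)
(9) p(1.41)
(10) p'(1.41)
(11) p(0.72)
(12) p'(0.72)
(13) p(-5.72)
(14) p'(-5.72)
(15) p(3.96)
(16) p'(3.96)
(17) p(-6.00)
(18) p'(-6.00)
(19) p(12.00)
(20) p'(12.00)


(1) = -20.14
(2) = 20.90
(3) = 112.37
(4) = 117.21
(5) = -104.34
(6) = 99.22
(7) = 41.84
(8) = 62.33
(9) = 20.69
(10) = 41.64
(11) = 0.86
(12) = 18.22
(13) = -962.51
(14) = 488.34
(15) = 353.82
(16) = 252.14
(17) = -1106.00
(18) = 537.00
(19) = 8884.00
(20) = 2193.00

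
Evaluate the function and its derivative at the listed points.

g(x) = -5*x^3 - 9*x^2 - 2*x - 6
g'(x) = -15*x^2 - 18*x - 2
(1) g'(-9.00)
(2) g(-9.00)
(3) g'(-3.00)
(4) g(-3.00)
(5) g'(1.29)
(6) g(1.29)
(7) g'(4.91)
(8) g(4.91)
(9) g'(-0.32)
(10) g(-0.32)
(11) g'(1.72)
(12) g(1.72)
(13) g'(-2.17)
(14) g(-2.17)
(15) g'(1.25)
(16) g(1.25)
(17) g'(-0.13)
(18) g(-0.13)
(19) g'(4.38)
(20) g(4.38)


(1) = -1055.00
(2) = 2928.00
(3) = -83.00
(4) = 54.00
(5) = -50.18
(6) = -34.29
(7) = -452.00
(8) = -824.65
(9) = 2.22
(10) = -6.12
(11) = -77.34
(12) = -61.51
(13) = -33.57
(14) = 7.05
(15) = -47.94
(16) = -32.33
(17) = 0.09
(18) = -5.88
(19) = -368.61
(20) = -607.56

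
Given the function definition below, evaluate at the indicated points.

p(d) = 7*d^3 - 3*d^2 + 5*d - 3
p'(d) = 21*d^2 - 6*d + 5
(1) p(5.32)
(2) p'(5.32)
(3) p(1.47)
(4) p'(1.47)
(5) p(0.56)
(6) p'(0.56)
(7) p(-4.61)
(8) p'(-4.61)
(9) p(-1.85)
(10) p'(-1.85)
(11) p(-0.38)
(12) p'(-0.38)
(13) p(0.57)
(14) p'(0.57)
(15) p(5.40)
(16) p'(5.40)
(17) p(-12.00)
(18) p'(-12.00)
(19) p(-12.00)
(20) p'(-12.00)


(1) = 992.67
(2) = 567.43
(3) = 20.10
(4) = 41.56
(5) = 0.09
(6) = 8.23
(7) = -775.61
(8) = 478.95
(9) = -66.84
(10) = 87.97
(11) = -5.72
(12) = 10.31
(13) = 0.17
(14) = 8.40
(15) = 1038.77
(16) = 584.96
(17) = -12591.00
(18) = 3101.00
(19) = -12591.00
(20) = 3101.00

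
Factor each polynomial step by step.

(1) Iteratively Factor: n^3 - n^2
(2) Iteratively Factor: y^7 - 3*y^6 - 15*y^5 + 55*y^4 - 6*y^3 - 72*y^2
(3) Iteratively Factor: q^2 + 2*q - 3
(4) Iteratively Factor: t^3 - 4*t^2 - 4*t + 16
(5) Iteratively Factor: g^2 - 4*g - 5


(1) = (n - 1)*(n^2) = n*(n - 1)*(n)
(2) = (y - 3)*(y^6 - 15*y^4 + 10*y^3 + 24*y^2) = (y - 3)*(y - 2)*(y^5 + 2*y^4 - 11*y^3 - 12*y^2) = (y - 3)*(y - 2)*(y + 1)*(y^4 + y^3 - 12*y^2) = (y - 3)*(y - 2)*(y + 1)*(y + 4)*(y^3 - 3*y^2) = (y - 3)^2*(y - 2)*(y + 1)*(y + 4)*(y^2) = y*(y - 3)^2*(y - 2)*(y + 1)*(y + 4)*(y)
(3) = (q - 1)*(q + 3)
(4) = (t - 4)*(t^2 - 4) = (t - 4)*(t + 2)*(t - 2)
(5) = (g + 1)*(g - 5)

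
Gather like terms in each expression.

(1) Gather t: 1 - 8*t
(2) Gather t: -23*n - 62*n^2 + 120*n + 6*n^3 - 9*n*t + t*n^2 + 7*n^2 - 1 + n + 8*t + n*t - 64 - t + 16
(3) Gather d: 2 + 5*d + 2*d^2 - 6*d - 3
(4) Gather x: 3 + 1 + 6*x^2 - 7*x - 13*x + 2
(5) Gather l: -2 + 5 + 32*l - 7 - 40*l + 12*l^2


(1) = 1 - 8*t
(2) = 6*n^3 - 55*n^2 + 98*n + t*(n^2 - 8*n + 7) - 49
(3) = 2*d^2 - d - 1
(4) = 6*x^2 - 20*x + 6
(5) = 12*l^2 - 8*l - 4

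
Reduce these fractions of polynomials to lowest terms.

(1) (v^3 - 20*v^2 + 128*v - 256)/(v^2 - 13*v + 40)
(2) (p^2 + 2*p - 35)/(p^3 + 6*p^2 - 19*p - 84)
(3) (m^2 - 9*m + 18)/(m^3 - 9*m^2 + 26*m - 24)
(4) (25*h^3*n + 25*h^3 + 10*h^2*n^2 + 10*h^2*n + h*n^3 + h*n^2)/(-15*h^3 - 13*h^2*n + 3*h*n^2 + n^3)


(1) = (v^2 - 12*v + 32)/(v - 5)
(2) = (p - 5)/(p^2 - p - 12)
(3) = (m - 6)/(m^2 - 6*m + 8)
(4) = (-5*h^2*n - 5*h^2 - h*n^2 - h*n)/(3*h^2 + 2*h*n - n^2)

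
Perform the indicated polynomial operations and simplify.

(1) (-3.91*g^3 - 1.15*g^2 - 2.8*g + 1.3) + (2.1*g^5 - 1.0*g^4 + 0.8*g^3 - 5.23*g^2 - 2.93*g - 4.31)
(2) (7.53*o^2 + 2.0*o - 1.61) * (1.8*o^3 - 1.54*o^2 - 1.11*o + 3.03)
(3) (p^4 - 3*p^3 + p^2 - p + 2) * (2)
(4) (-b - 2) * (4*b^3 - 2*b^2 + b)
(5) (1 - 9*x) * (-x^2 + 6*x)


(1) = 2.1*g^5 - 1.0*g^4 - 3.11*g^3 - 6.38*g^2 - 5.73*g - 3.01
(2) = 13.554*o^5 - 7.9962*o^4 - 14.3363*o^3 + 23.0753*o^2 + 7.8471*o - 4.8783
(3) = 2*p^4 - 6*p^3 + 2*p^2 - 2*p + 4
(4) = -4*b^4 - 6*b^3 + 3*b^2 - 2*b
(5) = 9*x^3 - 55*x^2 + 6*x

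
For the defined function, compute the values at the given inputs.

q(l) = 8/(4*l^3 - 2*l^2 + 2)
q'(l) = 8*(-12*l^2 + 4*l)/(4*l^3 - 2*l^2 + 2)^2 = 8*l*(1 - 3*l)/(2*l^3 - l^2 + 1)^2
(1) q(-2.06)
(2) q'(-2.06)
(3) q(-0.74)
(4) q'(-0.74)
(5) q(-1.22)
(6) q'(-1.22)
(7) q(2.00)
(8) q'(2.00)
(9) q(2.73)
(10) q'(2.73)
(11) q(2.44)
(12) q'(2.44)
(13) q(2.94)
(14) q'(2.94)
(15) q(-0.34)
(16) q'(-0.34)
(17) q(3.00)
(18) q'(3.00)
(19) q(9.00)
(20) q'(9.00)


(1) = -0.19
(2) = -0.28
(3) = -11.17
(4) = -148.69
(5) = -0.97
(6) = -2.68
(7) = 0.31
(8) = -0.47
(9) = 0.12
(10) = -0.13
(11) = 0.17
(12) = -0.21
(13) = 0.09
(14) = -0.10
(15) = 4.96
(16) = -8.46
(17) = 0.09
(18) = -0.09
(19) = 0.00
(20) = -0.00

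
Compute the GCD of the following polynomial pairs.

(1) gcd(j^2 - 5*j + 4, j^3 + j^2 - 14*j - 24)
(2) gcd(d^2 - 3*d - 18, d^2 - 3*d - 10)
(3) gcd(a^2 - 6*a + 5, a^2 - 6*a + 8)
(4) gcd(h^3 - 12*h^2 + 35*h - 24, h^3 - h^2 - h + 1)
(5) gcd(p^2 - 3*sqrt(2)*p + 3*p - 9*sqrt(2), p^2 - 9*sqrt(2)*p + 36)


(1) = j - 4
(2) = 1
(3) = gcd((a - 5)*(a - 1), (a - 4)*(a - 2)) = 1
(4) = gcd((h - 8)*(h - 3)*(h - 1), (h - 1)^2*(h + 1)) = h - 1
(5) = p - 3*sqrt(2)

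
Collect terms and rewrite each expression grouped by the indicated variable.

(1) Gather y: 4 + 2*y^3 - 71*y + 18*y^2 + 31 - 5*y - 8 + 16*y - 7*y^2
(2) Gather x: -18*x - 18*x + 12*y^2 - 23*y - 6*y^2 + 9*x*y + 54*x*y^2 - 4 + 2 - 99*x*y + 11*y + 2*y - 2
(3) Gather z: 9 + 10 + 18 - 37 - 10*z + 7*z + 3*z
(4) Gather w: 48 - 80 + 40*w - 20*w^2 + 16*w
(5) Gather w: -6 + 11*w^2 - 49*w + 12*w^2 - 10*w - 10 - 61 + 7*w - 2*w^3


(1) = 2*y^3 + 11*y^2 - 60*y + 27
(2) = x*(54*y^2 - 90*y - 36) + 6*y^2 - 10*y - 4
(3) = 0
(4) = -20*w^2 + 56*w - 32
(5) = -2*w^3 + 23*w^2 - 52*w - 77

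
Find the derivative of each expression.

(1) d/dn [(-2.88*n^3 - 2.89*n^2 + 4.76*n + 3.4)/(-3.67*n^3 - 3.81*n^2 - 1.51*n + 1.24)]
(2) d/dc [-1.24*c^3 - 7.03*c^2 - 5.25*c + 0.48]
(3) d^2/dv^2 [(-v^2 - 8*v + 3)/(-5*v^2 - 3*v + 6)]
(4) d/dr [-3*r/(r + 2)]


(1) = (0.3665*n^4 + 43.636*n^3 + 49.2199*n^2 + 18.7408*n + 11.0364)/(13.4689*n^6 + 27.9654*n^5 + 25.5995*n^4 + 2.4046*n^3 - 7.1687*n^2 - 3.7448*n + 1.5376)
(2) = -3.72*c^2 - 14.06*c - 5.25
(3) = 2*(185*v^3 - 135*v^2 + 585*v + 63)/(125*v^6 + 225*v^5 - 315*v^4 - 513*v^3 + 378*v^2 + 324*v - 216)
(4) = -6/(r + 2)^2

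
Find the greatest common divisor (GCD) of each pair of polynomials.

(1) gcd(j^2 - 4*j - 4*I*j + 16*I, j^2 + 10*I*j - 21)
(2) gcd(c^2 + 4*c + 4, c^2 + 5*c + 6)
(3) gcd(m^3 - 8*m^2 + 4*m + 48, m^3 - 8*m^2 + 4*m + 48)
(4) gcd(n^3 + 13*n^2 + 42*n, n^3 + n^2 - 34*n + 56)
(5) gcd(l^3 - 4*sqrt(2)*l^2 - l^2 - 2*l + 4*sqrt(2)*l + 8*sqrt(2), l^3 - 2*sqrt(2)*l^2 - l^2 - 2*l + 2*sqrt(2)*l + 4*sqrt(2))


(1) = 1
(2) = c + 2
(3) = gcd((m - 6)*(m - 4)*(m + 2), (m - 6)*(m - 4)*(m + 2)) = m^3 - 8*m^2 + 4*m + 48
(4) = n + 7
(5) = l^2 - l - 2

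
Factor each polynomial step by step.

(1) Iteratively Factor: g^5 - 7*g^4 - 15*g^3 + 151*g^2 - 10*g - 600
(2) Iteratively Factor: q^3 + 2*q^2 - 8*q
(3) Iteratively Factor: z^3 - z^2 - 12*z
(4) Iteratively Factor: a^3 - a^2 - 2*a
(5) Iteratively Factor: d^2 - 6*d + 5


(1) = (g + 2)*(g^4 - 9*g^3 + 3*g^2 + 145*g - 300) = (g + 2)*(g + 4)*(g^3 - 13*g^2 + 55*g - 75) = (g - 3)*(g + 2)*(g + 4)*(g^2 - 10*g + 25) = (g - 5)*(g - 3)*(g + 2)*(g + 4)*(g - 5)
(2) = (q - 2)*(q^2 + 4*q) = (q - 2)*(q + 4)*(q)
(3) = (z + 3)*(z^2 - 4*z) = (z - 4)*(z + 3)*(z)
(4) = (a)*(a^2 - a - 2) = a*(a - 2)*(a + 1)
(5) = (d - 1)*(d - 5)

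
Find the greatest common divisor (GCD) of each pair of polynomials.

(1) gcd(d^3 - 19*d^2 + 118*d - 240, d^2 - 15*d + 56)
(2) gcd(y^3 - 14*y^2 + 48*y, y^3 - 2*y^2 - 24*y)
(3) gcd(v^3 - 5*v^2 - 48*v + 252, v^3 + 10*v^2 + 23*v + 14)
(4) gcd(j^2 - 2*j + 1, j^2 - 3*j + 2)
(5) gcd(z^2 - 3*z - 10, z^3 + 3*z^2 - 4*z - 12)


(1) = d - 8
(2) = y^2 - 6*y
(3) = gcd((v - 6)^2*(v + 7), (v + 1)*(v + 2)*(v + 7)) = v + 7
(4) = j - 1
(5) = z + 2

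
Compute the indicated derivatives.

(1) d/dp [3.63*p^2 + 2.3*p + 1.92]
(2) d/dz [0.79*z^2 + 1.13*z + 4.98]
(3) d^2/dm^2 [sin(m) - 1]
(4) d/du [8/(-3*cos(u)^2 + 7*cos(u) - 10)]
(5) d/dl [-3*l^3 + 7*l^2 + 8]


(1) = 7.26*p + 2.3
(2) = 1.58*z + 1.13
(3) = -sin(m)
(4) = 8*(7 - 6*cos(u))*sin(u)/(3*cos(u)^2 - 7*cos(u) + 10)^2
(5) = l*(14 - 9*l)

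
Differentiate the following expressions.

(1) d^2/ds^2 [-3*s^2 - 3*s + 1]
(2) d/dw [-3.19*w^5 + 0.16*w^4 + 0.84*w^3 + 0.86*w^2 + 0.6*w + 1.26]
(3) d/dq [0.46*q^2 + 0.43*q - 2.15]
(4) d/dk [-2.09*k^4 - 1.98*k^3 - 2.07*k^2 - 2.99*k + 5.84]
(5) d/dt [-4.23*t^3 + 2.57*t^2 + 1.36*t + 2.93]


(1) = -6
(2) = -15.95*w^4 + 0.64*w^3 + 2.52*w^2 + 1.72*w + 0.6
(3) = 0.92*q + 0.43
(4) = -8.36*k^3 - 5.94*k^2 - 4.14*k - 2.99
(5) = -12.69*t^2 + 5.14*t + 1.36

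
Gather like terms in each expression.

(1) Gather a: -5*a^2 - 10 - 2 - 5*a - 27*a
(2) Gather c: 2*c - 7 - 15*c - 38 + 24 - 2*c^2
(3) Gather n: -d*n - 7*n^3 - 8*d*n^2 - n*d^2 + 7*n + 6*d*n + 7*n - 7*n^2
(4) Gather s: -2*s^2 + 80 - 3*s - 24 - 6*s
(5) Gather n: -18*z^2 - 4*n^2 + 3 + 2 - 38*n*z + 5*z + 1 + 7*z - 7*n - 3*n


(1) = -5*a^2 - 32*a - 12
(2) = -2*c^2 - 13*c - 21
(3) = -7*n^3 + n^2*(-8*d - 7) + n*(-d^2 + 5*d + 14)
(4) = -2*s^2 - 9*s + 56
(5) = -4*n^2 + n*(-38*z - 10) - 18*z^2 + 12*z + 6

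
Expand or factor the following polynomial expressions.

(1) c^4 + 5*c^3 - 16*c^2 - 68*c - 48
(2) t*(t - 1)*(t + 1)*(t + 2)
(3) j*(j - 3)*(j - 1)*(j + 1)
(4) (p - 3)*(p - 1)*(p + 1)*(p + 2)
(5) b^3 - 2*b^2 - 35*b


(1) = (c - 4)*(c + 1)*(c + 2)*(c + 6)
(2) = t^4 + 2*t^3 - t^2 - 2*t
(3) = j^4 - 3*j^3 - j^2 + 3*j
(4) = p^4 - p^3 - 7*p^2 + p + 6
(5) = b*(b - 7)*(b + 5)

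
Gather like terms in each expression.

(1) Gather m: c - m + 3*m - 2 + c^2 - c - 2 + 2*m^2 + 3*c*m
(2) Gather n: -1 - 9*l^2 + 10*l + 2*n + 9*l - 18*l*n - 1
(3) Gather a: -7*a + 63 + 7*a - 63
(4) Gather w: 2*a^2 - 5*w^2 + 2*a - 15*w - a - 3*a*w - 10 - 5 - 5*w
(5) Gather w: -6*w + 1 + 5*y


(1) = c^2 + 2*m^2 + m*(3*c + 2) - 4
(2) = -9*l^2 + 19*l + n*(2 - 18*l) - 2
(3) = 0
(4) = 2*a^2 + a - 5*w^2 + w*(-3*a - 20) - 15
(5) = -6*w + 5*y + 1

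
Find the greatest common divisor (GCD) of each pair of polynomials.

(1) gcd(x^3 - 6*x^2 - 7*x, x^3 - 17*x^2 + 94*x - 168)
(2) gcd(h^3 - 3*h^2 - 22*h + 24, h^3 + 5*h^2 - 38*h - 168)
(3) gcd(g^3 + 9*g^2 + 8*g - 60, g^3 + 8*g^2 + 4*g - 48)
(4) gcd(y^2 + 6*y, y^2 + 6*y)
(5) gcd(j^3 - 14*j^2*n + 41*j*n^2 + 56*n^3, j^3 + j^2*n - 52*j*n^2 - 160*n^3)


(1) = gcd(x*(x - 7)*(x + 1), (x - 7)*(x - 6)*(x - 4)) = x - 7
(2) = gcd((h - 6)*(h - 1)*(h + 4), (h - 6)*(h + 4)*(h + 7)) = h^2 - 2*h - 24
(3) = g^2 + 4*g - 12
(4) = gcd(y*(y + 6), y*(y + 6)) = y^2 + 6*y
(5) = j - 8*n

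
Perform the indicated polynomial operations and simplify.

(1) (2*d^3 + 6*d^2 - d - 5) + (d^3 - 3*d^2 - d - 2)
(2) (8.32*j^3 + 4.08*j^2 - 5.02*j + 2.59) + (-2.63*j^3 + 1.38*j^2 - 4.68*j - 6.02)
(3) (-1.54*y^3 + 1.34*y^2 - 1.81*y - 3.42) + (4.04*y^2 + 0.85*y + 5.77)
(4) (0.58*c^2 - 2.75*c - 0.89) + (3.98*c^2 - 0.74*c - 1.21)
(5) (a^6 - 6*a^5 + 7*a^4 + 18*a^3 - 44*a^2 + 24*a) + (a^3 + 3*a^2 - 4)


(1) = 3*d^3 + 3*d^2 - 2*d - 7
(2) = 5.69*j^3 + 5.46*j^2 - 9.7*j - 3.43
(3) = -1.54*y^3 + 5.38*y^2 - 0.96*y + 2.35
(4) = 4.56*c^2 - 3.49*c - 2.1
(5) = a^6 - 6*a^5 + 7*a^4 + 19*a^3 - 41*a^2 + 24*a - 4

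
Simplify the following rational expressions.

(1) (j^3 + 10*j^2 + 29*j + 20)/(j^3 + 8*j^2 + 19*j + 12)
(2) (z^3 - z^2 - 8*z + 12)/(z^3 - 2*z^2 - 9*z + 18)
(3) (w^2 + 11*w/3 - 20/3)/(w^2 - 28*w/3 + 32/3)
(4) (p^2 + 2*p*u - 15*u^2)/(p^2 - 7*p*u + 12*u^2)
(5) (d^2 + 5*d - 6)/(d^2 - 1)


(1) = (j + 5)/(j + 3)
(2) = (z - 2)/(z - 3)
(3) = (w + 5)/(w - 8)
(4) = (p + 5*u)/(p - 4*u)
(5) = (d + 6)/(d + 1)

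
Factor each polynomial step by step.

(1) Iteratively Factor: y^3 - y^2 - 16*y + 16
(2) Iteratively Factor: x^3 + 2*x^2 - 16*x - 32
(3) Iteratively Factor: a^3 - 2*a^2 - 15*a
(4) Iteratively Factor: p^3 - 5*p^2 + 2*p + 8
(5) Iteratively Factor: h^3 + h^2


(1) = (y + 4)*(y^2 - 5*y + 4) = (y - 1)*(y + 4)*(y - 4)
(2) = (x + 4)*(x^2 - 2*x - 8) = (x + 2)*(x + 4)*(x - 4)
(3) = (a - 5)*(a^2 + 3*a) = (a - 5)*(a + 3)*(a)
(4) = (p + 1)*(p^2 - 6*p + 8) = (p - 4)*(p + 1)*(p - 2)
(5) = (h)*(h^2 + h) = h^2*(h + 1)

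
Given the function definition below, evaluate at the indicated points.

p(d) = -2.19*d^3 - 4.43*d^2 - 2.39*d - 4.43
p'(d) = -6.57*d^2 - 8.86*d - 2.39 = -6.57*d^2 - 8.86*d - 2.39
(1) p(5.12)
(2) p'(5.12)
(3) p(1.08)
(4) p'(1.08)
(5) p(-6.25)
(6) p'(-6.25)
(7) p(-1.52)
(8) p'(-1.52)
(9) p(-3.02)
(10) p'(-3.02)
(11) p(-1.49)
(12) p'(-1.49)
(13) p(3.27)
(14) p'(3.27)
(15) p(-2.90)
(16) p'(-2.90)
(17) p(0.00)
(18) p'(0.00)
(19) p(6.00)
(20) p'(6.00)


(1) = -426.73
(2) = -219.98
(3) = -14.94
(4) = -19.62
(5) = 372.13
(6) = -203.66
(7) = -3.34
(8) = -4.10
(9) = 22.70
(10) = -35.55
(11) = -3.46
(12) = -3.77
(13) = -136.19
(14) = -101.61
(15) = 18.66
(16) = -31.95
(17) = -4.43
(18) = -2.39
(19) = -651.29
(20) = -292.07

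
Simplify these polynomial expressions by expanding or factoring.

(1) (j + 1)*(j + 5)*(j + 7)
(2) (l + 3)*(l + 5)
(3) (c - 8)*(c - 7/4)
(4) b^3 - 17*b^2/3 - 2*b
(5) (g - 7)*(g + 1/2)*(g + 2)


(1) = j^3 + 13*j^2 + 47*j + 35
(2) = l^2 + 8*l + 15
(3) = c^2 - 39*c/4 + 14
(4) = b*(b - 6)*(b + 1/3)
(5) = g^3 - 9*g^2/2 - 33*g/2 - 7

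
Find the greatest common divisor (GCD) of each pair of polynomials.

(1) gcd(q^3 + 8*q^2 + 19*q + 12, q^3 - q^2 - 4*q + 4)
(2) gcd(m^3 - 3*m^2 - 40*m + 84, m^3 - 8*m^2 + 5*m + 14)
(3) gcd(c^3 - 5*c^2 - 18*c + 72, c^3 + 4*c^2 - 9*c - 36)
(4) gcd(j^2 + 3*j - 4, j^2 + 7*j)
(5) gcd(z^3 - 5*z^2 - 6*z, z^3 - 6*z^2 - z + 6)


(1) = gcd((q + 1)*(q + 3)*(q + 4), (q - 2)*(q - 1)*(q + 2)) = 1
(2) = m^2 - 9*m + 14
(3) = gcd((c - 6)*(c - 3)*(c + 4), (c - 3)*(c + 3)*(c + 4)) = c^2 + c - 12
(4) = gcd((j - 1)*(j + 4), j*(j + 7)) = 1
(5) = gcd(z*(z - 6)*(z + 1), (z - 6)*(z - 1)*(z + 1)) = z^2 - 5*z - 6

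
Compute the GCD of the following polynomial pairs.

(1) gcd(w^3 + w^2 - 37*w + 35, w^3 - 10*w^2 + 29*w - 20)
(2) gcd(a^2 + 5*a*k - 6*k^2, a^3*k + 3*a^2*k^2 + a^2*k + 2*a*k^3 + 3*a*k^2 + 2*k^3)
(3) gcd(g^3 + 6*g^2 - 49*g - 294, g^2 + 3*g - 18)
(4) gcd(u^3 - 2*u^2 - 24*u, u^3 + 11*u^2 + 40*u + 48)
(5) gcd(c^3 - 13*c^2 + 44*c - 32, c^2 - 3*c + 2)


(1) = gcd((w - 5)*(w - 1)*(w + 7), (w - 5)*(w - 4)*(w - 1)) = w^2 - 6*w + 5
(2) = gcd((a - k)*(a + 6*k), (a + k)*(a + 2*k)*(a*k + k)) = 1
(3) = g + 6
(4) = gcd(u*(u - 6)*(u + 4), (u + 3)*(u + 4)^2) = u + 4
(5) = c - 1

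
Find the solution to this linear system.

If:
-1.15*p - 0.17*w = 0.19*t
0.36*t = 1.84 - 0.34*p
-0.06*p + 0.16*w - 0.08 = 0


Then:
p = -1.02
t = 6.08
w = 0.12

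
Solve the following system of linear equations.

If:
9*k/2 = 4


Then:
k = 8/9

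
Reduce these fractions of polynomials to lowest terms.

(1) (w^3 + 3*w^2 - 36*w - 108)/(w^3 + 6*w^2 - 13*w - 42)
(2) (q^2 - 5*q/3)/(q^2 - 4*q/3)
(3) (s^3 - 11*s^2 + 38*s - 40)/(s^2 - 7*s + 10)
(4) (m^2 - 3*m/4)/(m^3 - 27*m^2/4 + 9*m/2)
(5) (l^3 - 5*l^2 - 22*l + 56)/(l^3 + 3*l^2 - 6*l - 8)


(1) = (w^3 + 3*w^2 - 36*w - 108)/(w^3 + 6*w^2 - 13*w - 42)
(2) = (3*q - 5)/(3*q - 4)
(3) = s - 4
(4) = 1/(m - 6)
(5) = (l - 7)/(l + 1)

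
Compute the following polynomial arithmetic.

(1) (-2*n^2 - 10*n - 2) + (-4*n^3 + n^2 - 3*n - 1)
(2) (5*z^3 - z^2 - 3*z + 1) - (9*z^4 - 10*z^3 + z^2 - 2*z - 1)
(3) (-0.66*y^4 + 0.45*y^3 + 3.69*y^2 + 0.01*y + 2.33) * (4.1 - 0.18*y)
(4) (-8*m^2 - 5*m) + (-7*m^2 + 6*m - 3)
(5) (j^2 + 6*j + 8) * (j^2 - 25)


(1) = -4*n^3 - n^2 - 13*n - 3
(2) = -9*z^4 + 15*z^3 - 2*z^2 - z + 2
(3) = 0.1188*y^5 - 2.787*y^4 + 1.1808*y^3 + 15.1272*y^2 - 0.3784*y + 9.553
(4) = -15*m^2 + m - 3
(5) = j^4 + 6*j^3 - 17*j^2 - 150*j - 200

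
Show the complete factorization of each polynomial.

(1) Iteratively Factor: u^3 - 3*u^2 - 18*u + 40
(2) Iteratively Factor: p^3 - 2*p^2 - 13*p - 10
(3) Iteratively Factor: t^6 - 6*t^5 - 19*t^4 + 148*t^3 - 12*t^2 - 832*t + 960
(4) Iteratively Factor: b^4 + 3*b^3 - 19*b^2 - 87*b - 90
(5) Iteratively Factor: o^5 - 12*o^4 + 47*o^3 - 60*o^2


(1) = (u - 5)*(u^2 + 2*u - 8) = (u - 5)*(u - 2)*(u + 4)
(2) = (p - 5)*(p^2 + 3*p + 2) = (p - 5)*(p + 2)*(p + 1)
(3) = (t - 2)*(t^5 - 4*t^4 - 27*t^3 + 94*t^2 + 176*t - 480) = (t - 2)*(t + 3)*(t^4 - 7*t^3 - 6*t^2 + 112*t - 160) = (t - 4)*(t - 2)*(t + 3)*(t^3 - 3*t^2 - 18*t + 40) = (t - 4)*(t - 2)^2*(t + 3)*(t^2 - t - 20) = (t - 4)*(t - 2)^2*(t + 3)*(t + 4)*(t - 5)
(4) = (b - 5)*(b^3 + 8*b^2 + 21*b + 18) = (b - 5)*(b + 2)*(b^2 + 6*b + 9) = (b - 5)*(b + 2)*(b + 3)*(b + 3)
(5) = (o)*(o^4 - 12*o^3 + 47*o^2 - 60*o) = o*(o - 5)*(o^3 - 7*o^2 + 12*o) = o^2*(o - 5)*(o^2 - 7*o + 12) = o^2*(o - 5)*(o - 3)*(o - 4)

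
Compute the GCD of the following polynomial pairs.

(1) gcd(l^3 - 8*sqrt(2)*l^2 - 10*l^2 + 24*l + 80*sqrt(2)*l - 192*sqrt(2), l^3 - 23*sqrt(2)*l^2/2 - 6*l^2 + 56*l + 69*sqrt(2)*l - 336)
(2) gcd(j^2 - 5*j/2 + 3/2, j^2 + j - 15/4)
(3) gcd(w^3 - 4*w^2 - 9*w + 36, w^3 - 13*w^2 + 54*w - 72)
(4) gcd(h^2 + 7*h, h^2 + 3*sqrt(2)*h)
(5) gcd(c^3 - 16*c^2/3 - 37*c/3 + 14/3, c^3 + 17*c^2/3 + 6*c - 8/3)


(1) = gcd((l - 6)*(l - 4)*(l - 8*sqrt(2)), (l - 6)*(l - 8*sqrt(2))*(l - 7*sqrt(2)/2)) = l^2 + l*(-8*sqrt(2) - 6) + 48*sqrt(2)
(2) = gcd((j - 3/2)*(j - 1), (j - 3/2)*(j + 5/2)) = j - 3/2
(3) = gcd((w - 4)*(w - 3)*(w + 3), (w - 6)*(w - 4)*(w - 3)) = w^2 - 7*w + 12
(4) = gcd(h*(h + 7), h*(h + 3*sqrt(2))) = h
(5) = c^2 + 5*c/3 - 2/3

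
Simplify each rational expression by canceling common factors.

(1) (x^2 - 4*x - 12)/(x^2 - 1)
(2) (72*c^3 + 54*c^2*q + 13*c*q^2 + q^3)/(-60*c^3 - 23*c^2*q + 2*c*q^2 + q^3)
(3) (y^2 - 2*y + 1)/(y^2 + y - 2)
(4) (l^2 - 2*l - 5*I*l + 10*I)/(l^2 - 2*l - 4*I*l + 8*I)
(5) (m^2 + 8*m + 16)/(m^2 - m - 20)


(1) = (x^2 - 4*x - 12)/(x^2 - 1)
(2) = (6*c + q)/(-5*c + q)
(3) = (y - 1)/(y + 2)
(4) = (l - 5*I)/(l - 4*I)
(5) = (m + 4)/(m - 5)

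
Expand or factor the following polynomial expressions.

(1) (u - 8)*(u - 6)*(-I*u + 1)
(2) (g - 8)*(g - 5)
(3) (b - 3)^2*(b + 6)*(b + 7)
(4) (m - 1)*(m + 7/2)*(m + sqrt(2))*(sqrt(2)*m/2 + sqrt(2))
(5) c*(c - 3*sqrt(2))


(1) = -I*u^3 + u^2 + 14*I*u^2 - 14*u - 48*I*u + 48
(2) = g^2 - 13*g + 40
(3) = b^4 + 7*b^3 - 27*b^2 - 135*b + 378
(4) = sqrt(2)*m^4/2 + m^3 + 9*sqrt(2)*m^3/4 + 3*sqrt(2)*m^2/4 + 9*m^2/2 - 7*sqrt(2)*m/2 + 3*m/2 - 7
(5) = c^2 - 3*sqrt(2)*c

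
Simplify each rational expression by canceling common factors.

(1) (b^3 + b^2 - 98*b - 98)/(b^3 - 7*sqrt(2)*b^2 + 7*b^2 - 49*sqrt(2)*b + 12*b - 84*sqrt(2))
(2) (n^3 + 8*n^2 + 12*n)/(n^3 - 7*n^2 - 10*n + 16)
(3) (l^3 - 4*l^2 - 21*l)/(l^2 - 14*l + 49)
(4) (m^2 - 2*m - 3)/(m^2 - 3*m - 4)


(1) = (b^2 + b*(1 + 7*sqrt(2)) + 7*sqrt(2))/(b^2 + 7*b + 12)
(2) = (n^2 + 6*n)/(n^2 - 9*n + 8)
(3) = (l^2 + 3*l)/(l - 7)
(4) = (m - 3)/(m - 4)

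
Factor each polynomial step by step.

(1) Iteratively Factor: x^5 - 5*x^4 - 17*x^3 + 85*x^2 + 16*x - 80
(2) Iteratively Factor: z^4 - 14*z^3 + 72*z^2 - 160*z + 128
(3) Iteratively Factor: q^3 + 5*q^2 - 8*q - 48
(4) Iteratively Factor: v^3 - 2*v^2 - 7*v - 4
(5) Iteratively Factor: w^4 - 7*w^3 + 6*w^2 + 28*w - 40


(1) = (x - 5)*(x^4 - 17*x^2 + 16) = (x - 5)*(x + 4)*(x^3 - 4*x^2 - x + 4) = (x - 5)*(x - 1)*(x + 4)*(x^2 - 3*x - 4) = (x - 5)*(x - 4)*(x - 1)*(x + 4)*(x + 1)
(2) = (z - 4)*(z^3 - 10*z^2 + 32*z - 32) = (z - 4)^2*(z^2 - 6*z + 8) = (z - 4)^3*(z - 2)
(3) = (q + 4)*(q^2 + q - 12) = (q - 3)*(q + 4)*(q + 4)
(4) = (v + 1)*(v^2 - 3*v - 4) = (v - 4)*(v + 1)*(v + 1)
(5) = (w - 2)*(w^3 - 5*w^2 - 4*w + 20) = (w - 2)*(w + 2)*(w^2 - 7*w + 10) = (w - 2)^2*(w + 2)*(w - 5)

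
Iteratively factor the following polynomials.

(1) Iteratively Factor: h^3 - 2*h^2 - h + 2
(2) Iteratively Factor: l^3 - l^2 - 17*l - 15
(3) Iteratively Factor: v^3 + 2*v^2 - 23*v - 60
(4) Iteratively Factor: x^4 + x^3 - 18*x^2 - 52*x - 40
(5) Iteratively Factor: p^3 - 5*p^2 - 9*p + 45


(1) = (h - 1)*(h^2 - h - 2) = (h - 1)*(h + 1)*(h - 2)
(2) = (l - 5)*(l^2 + 4*l + 3) = (l - 5)*(l + 1)*(l + 3)
(3) = (v + 3)*(v^2 - v - 20) = (v - 5)*(v + 3)*(v + 4)
(4) = (x + 2)*(x^3 - x^2 - 16*x - 20) = (x + 2)^2*(x^2 - 3*x - 10) = (x + 2)^3*(x - 5)
(5) = (p - 5)*(p^2 - 9) = (p - 5)*(p - 3)*(p + 3)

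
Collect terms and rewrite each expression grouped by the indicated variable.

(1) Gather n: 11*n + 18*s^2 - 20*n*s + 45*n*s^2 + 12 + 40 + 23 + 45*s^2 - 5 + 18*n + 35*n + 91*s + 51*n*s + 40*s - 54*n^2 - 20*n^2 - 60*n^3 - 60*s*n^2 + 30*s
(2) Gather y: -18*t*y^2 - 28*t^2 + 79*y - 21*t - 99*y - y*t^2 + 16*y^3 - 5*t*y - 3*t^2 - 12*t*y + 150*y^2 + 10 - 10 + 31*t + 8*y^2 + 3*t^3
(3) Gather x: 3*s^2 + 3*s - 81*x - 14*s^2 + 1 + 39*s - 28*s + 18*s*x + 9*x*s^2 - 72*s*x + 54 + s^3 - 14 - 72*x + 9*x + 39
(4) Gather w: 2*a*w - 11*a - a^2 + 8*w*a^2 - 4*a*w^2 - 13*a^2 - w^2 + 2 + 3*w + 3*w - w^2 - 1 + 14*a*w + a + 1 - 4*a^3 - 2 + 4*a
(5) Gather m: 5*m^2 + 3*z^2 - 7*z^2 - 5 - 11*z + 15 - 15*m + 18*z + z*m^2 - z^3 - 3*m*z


(1) = -60*n^3 + n^2*(-60*s - 74) + n*(45*s^2 + 31*s + 64) + 63*s^2 + 161*s + 70
(2) = 3*t^3 - 31*t^2 + 10*t + 16*y^3 + y^2*(158 - 18*t) + y*(-t^2 - 17*t - 20)
(3) = s^3 - 11*s^2 + 14*s + x*(9*s^2 - 54*s - 144) + 80
(4) = -4*a^3 - 14*a^2 - 6*a + w^2*(-4*a - 2) + w*(8*a^2 + 16*a + 6)
(5) = m^2*(z + 5) + m*(-3*z - 15) - z^3 - 4*z^2 + 7*z + 10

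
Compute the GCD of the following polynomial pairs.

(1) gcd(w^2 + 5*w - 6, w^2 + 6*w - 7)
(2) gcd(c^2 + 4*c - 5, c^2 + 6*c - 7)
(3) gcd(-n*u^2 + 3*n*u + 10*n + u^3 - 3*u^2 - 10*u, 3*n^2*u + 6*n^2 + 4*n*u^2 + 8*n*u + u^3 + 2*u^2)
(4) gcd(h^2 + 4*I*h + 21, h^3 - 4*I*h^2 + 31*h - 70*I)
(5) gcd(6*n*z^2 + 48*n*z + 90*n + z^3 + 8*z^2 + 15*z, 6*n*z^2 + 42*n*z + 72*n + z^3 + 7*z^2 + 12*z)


(1) = gcd((w - 1)*(w + 6), (w - 1)*(w + 7)) = w - 1
(2) = gcd((c - 1)*(c + 5), (c - 1)*(c + 7)) = c - 1
(3) = u + 2
(4) = gcd((h - 3*I)*(h + 7*I), (h - 7*I)*(h - 2*I)*(h + 5*I)) = 1
(5) = 6*n*z + 18*n + z^2 + 3*z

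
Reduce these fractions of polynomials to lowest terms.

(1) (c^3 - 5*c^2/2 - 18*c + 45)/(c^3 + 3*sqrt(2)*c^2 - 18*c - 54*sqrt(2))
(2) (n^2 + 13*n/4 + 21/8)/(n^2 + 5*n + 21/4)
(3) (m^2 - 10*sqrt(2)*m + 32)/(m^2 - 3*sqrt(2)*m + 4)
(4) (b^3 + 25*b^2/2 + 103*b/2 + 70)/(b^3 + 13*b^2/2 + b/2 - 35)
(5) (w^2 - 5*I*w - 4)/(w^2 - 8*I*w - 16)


(1) = (2*c - 5)/(2*c + 6*sqrt(2))
(2) = (4*n + 7)/(4*n + 14)
(3) = (m - 8*sqrt(2))/(m - sqrt(2))
(4) = (b + 4)/(b - 2)
(5) = (w - I)/(w - 4*I)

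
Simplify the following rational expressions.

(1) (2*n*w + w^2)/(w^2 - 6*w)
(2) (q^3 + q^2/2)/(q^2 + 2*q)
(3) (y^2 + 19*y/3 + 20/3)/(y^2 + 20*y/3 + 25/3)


(1) = (2*n + w)/(w - 6)
(2) = (2*q^2 + q)/(2*q + 4)
(3) = (3*y + 4)/(3*y + 5)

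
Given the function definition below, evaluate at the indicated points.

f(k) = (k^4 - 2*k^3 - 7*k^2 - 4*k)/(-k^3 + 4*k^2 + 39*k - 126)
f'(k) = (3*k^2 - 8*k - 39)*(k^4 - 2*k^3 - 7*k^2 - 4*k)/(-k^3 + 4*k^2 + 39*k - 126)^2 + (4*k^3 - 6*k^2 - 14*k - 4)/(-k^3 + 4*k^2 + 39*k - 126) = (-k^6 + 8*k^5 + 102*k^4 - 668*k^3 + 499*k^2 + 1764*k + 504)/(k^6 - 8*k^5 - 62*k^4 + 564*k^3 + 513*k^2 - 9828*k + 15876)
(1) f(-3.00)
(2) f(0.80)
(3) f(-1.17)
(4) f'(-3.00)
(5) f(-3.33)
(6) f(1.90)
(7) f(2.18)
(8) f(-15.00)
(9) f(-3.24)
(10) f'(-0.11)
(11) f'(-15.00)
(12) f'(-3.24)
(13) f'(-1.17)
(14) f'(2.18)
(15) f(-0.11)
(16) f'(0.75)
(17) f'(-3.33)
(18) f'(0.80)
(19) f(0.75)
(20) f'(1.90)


(1) = -0.47
(2) = 0.09
(3) = -0.00
(4) = 0.72
(5) = -0.76
(6) = 0.76
(7) = 1.24
(8) = 15.67
(9) = -0.67
(10) = 0.02
(11) = -0.78
(12) = 0.96
(13) = 0.01
(14) = 2.29
(15) = -0.00
(16) = 0.21
(17) = 1.07
(18) = 0.23
(19) = 0.08
(20) = 1.30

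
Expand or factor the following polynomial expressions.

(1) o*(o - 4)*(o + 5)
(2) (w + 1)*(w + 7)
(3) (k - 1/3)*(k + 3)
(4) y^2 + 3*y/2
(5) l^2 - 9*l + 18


(1) = o^3 + o^2 - 20*o
(2) = w^2 + 8*w + 7
(3) = k^2 + 8*k/3 - 1
(4) = y*(y + 3/2)
(5) = (l - 6)*(l - 3)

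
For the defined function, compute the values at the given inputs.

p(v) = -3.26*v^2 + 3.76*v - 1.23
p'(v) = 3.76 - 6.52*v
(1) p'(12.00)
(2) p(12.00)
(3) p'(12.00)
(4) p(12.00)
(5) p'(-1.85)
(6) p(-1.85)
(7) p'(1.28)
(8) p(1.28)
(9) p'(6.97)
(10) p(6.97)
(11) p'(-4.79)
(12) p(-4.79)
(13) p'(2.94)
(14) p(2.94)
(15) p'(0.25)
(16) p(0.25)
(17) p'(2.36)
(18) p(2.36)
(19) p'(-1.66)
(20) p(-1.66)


(1) = -74.48
(2) = -425.55
(3) = -74.48
(4) = -425.55
(5) = 15.82
(6) = -19.34
(7) = -4.59
(8) = -1.76
(9) = -41.68
(10) = -133.40
(11) = 34.99
(12) = -94.04
(13) = -15.41
(14) = -18.35
(15) = 2.13
(16) = -0.49
(17) = -11.63
(18) = -10.51
(19) = 14.58
(20) = -16.45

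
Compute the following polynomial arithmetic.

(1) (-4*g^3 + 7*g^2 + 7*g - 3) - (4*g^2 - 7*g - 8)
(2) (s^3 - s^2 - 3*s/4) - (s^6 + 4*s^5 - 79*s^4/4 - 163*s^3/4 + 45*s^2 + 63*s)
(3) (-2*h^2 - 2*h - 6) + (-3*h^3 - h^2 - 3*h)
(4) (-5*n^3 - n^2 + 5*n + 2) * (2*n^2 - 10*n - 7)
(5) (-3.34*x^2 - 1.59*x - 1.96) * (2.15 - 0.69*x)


(1) = -4*g^3 + 3*g^2 + 14*g + 5
(2) = -s^6 - 4*s^5 + 79*s^4/4 + 167*s^3/4 - 46*s^2 - 255*s/4
(3) = -3*h^3 - 3*h^2 - 5*h - 6
(4) = -10*n^5 + 48*n^4 + 55*n^3 - 39*n^2 - 55*n - 14
(5) = 2.3046*x^3 - 6.0839*x^2 - 2.0661*x - 4.214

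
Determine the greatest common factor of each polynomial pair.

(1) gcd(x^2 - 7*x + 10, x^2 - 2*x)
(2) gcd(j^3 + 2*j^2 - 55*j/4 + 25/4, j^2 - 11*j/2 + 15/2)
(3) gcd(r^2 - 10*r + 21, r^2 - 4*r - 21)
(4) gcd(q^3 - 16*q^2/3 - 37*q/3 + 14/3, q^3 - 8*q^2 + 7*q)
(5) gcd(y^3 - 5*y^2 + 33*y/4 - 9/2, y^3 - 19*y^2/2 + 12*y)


(1) = x - 2
(2) = gcd((j - 5/2)*(j - 1/2)*(j + 5), (j - 3)*(j - 5/2)) = j - 5/2
(3) = r - 7
(4) = gcd((q - 7)*(q - 1/3)*(q + 2), q*(q - 7)*(q - 1)) = q - 7
(5) = y - 3/2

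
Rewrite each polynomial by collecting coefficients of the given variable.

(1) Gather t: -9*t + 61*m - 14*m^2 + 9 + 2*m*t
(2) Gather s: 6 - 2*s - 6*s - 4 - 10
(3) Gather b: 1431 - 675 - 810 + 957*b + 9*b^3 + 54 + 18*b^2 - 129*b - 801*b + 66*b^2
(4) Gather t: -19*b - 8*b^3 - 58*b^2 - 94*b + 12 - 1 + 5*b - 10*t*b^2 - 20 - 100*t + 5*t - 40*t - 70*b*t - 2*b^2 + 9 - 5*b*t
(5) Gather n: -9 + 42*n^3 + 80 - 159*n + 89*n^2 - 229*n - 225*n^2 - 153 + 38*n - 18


(1) = -14*m^2 + 61*m + t*(2*m - 9) + 9
(2) = -8*s - 8
(3) = 9*b^3 + 84*b^2 + 27*b
(4) = -8*b^3 - 60*b^2 - 108*b + t*(-10*b^2 - 75*b - 135)
(5) = 42*n^3 - 136*n^2 - 350*n - 100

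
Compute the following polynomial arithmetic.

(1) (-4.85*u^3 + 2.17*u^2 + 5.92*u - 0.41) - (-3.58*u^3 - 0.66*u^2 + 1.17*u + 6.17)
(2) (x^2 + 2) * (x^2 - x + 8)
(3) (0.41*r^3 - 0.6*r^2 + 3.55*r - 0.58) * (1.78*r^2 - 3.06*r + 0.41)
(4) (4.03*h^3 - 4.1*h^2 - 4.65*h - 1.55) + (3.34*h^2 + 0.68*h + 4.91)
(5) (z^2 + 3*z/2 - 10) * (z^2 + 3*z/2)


(1) = -1.27*u^3 + 2.83*u^2 + 4.75*u - 6.58
(2) = x^4 - x^3 + 10*x^2 - 2*x + 16
(3) = 0.7298*r^5 - 2.3226*r^4 + 8.3231*r^3 - 12.1414*r^2 + 3.2303*r - 0.2378
(4) = 4.03*h^3 - 0.76*h^2 - 3.97*h + 3.36
(5) = z^4 + 3*z^3 - 31*z^2/4 - 15*z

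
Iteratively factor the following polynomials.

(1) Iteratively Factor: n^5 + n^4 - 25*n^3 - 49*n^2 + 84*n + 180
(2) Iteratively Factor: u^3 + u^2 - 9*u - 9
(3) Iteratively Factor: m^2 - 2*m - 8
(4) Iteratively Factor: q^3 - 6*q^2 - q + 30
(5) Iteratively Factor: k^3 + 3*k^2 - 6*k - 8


(1) = (n + 3)*(n^4 - 2*n^3 - 19*n^2 + 8*n + 60) = (n + 2)*(n + 3)*(n^3 - 4*n^2 - 11*n + 30) = (n + 2)*(n + 3)^2*(n^2 - 7*n + 10) = (n - 5)*(n + 2)*(n + 3)^2*(n - 2)
(2) = (u + 1)*(u^2 - 9) = (u + 1)*(u + 3)*(u - 3)
(3) = (m + 2)*(m - 4)
(4) = (q + 2)*(q^2 - 8*q + 15) = (q - 5)*(q + 2)*(q - 3)
(5) = (k - 2)*(k^2 + 5*k + 4) = (k - 2)*(k + 1)*(k + 4)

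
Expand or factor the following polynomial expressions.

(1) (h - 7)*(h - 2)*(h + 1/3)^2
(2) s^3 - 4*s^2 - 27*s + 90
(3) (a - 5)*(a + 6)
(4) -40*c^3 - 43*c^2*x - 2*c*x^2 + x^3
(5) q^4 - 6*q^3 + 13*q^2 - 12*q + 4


(1) = h^4 - 25*h^3/3 + 73*h^2/9 + 25*h/3 + 14/9
(2) = (s - 6)*(s - 3)*(s + 5)
(3) = a^2 + a - 30
(4) = (-8*c + x)*(c + x)*(5*c + x)
(5) = (q - 2)^2*(q - 1)^2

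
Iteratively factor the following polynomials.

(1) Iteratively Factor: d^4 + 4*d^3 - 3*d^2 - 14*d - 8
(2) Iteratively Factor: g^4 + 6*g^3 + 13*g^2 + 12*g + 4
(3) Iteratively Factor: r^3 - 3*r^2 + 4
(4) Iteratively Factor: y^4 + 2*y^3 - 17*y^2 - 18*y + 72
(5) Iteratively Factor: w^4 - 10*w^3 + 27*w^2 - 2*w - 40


(1) = (d + 4)*(d^3 - 3*d - 2) = (d + 1)*(d + 4)*(d^2 - d - 2) = (d + 1)^2*(d + 4)*(d - 2)
(2) = (g + 2)*(g^3 + 4*g^2 + 5*g + 2) = (g + 2)^2*(g^2 + 2*g + 1) = (g + 1)*(g + 2)^2*(g + 1)
(3) = (r - 2)*(r^2 - r - 2) = (r - 2)^2*(r + 1)
(4) = (y - 3)*(y^3 + 5*y^2 - 2*y - 24) = (y - 3)*(y + 4)*(y^2 + y - 6) = (y - 3)*(y - 2)*(y + 4)*(y + 3)
(5) = (w - 4)*(w^3 - 6*w^2 + 3*w + 10) = (w - 4)*(w - 2)*(w^2 - 4*w - 5) = (w - 5)*(w - 4)*(w - 2)*(w + 1)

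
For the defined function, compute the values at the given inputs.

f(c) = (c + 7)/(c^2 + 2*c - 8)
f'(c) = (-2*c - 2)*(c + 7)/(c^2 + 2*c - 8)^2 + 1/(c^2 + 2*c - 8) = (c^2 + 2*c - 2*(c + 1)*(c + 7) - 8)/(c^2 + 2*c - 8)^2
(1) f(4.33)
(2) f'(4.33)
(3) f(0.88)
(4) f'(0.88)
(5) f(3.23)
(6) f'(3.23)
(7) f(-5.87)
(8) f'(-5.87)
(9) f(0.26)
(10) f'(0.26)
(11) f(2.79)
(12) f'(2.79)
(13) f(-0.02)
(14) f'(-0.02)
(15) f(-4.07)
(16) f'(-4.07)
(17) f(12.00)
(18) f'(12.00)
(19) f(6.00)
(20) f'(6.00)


(1) = 0.58
(2) = -0.27
(3) = -1.44
(4) = -1.17
(5) = 1.15
(6) = -0.98
(7) = 0.08
(8) = 0.12
(9) = -0.98
(10) = -0.47
(11) = 1.83
(12) = -2.39
(13) = -0.87
(14) = -0.34
(15) = 6.90
(16) = 102.00
(17) = 0.12
(18) = -0.01
(19) = 0.33
(20) = -0.09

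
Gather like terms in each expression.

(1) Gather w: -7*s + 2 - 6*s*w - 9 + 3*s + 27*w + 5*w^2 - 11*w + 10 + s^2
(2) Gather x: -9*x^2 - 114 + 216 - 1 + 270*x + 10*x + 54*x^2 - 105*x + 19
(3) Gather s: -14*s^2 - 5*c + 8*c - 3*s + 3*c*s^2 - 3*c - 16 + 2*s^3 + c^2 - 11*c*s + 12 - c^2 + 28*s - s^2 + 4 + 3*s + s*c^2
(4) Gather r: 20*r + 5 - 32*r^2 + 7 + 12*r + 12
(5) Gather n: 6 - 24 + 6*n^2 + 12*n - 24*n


(1) = s^2 - 4*s + 5*w^2 + w*(16 - 6*s) + 3
(2) = 45*x^2 + 175*x + 120
(3) = 2*s^3 + s^2*(3*c - 15) + s*(c^2 - 11*c + 28)
(4) = -32*r^2 + 32*r + 24
(5) = 6*n^2 - 12*n - 18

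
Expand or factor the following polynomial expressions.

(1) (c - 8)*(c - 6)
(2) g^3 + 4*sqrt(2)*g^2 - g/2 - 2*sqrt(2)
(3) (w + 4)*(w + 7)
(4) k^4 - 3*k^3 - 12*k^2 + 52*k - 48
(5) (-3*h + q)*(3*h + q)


(1) = c^2 - 14*c + 48
(2) = (g - sqrt(2)/2)*(g + sqrt(2)/2)*(g + 4*sqrt(2))
(3) = w^2 + 11*w + 28
(4) = (k - 3)*(k - 2)^2*(k + 4)
(5) = -9*h^2 + q^2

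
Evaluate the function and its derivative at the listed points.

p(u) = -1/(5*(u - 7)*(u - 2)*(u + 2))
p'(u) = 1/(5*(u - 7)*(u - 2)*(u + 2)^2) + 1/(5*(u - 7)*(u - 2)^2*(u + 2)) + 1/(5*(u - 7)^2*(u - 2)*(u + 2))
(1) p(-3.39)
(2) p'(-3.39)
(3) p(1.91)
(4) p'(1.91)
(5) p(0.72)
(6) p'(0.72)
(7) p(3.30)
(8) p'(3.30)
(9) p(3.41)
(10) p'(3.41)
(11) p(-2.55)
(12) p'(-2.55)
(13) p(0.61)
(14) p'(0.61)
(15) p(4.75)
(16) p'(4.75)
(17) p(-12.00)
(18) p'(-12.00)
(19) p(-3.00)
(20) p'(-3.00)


(1) = 0.00
(2) = 0.00
(3) = -0.11
(4) = -1.23
(5) = -0.01
(6) = -0.01
(7) = 0.01
(8) = -0.01
(9) = 0.01
(10) = -0.00
(11) = 0.01
(12) = 0.02
(13) = -0.01
(14) = -0.00
(15) = 0.00
(16) = -0.00
(17) = 0.00
(18) = 0.00
(19) = 0.00
(20) = 0.01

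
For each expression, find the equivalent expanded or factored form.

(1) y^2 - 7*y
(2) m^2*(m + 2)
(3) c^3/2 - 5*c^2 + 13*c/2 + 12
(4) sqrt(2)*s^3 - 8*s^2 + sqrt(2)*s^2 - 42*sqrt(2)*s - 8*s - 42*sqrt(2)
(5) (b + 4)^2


(1) = y*(y - 7)
(2) = m^3 + 2*m^2
(3) = (c/2 + 1/2)*(c - 8)*(c - 3)
(4) = (s - 7*sqrt(2))*(s + 3*sqrt(2))*(sqrt(2)*s + sqrt(2))
(5) = b^2 + 8*b + 16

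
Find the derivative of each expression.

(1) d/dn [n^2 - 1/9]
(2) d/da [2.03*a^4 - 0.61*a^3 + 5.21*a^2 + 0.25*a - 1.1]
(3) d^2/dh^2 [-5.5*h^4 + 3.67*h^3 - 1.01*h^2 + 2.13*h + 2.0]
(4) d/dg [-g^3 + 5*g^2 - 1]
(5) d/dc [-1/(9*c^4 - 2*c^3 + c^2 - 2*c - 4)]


(1) = 2*n
(2) = 8.12*a^3 - 1.83*a^2 + 10.42*a + 0.25
(3) = -66.0*h^2 + 22.02*h - 2.02
(4) = g*(10 - 3*g)
(5) = 2*(18*c^3 - 3*c^2 + c - 1)/(-9*c^4 + 2*c^3 - c^2 + 2*c + 4)^2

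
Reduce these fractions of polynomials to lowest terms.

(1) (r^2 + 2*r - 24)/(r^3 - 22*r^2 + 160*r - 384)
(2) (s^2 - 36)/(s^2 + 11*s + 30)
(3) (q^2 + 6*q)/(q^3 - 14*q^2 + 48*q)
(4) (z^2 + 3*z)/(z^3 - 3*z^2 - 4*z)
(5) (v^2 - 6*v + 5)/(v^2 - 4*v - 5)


(1) = (r^2 + 2*r - 24)/(r^3 - 22*r^2 + 160*r - 384)
(2) = (s - 6)/(s + 5)
(3) = (q + 6)/(q^2 - 14*q + 48)
(4) = (z + 3)/(z^2 - 3*z - 4)
(5) = (v - 1)/(v + 1)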